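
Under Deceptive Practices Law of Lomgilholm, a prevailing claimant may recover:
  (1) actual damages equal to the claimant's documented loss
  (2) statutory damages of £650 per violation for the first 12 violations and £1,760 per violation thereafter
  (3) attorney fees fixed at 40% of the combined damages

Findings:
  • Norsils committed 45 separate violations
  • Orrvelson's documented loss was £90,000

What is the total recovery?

First 12 violations: 12 × £650 = £7,800
Remaining violations: (45 − 12) × £1,760 = £58,080
Statutory damages: £7,800 + £58,080 = £65,880
Combined damages: £90,000 + £65,880 = £155,880
Attorney fees: 40% of £155,880 = £62,352
Total recovery: £155,880 + £62,352 = £218,232

£218,232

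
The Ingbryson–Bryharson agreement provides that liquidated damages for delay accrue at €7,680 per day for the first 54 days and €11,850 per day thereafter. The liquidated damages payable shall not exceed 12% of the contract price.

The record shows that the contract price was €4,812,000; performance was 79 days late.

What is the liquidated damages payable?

€577,440

First 54 days: 54 × €7,680 = €414,720
Remaining days: (79 − 54) × €11,850 = €296,250
Accrued per-day damages: €414,720 + €296,250 = €710,970
Cap: 12% of €4,812,000 = €577,440
Cap at €577,440: €710,970 exceeds the cap → €577,440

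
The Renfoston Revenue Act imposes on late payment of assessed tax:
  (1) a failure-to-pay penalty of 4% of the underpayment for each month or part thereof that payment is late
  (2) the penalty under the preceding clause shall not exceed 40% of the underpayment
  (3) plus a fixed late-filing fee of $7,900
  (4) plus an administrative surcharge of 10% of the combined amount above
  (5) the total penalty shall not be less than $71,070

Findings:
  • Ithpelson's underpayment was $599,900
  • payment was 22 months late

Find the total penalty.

Accrued rate: 4% × 22 = 88%, capped at 40% → 40%
Failure-to-pay penalty: 40% of $599,900 = $239,960
Penalty before surcharge: $239,960 + $7,900 = $247,860
Administrative surcharge: 10% of $247,860 = $24,786
Total penalty: $247,860 + $24,786 = $272,646
Minimum $71,070: $272,646 meets the minimum, no increase.

Penalty: $272,646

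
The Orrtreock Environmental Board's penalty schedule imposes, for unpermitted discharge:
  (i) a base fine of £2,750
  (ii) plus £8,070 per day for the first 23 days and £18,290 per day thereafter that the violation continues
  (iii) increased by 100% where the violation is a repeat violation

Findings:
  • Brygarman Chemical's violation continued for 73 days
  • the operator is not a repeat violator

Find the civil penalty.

First 23 days: 23 × £8,070 = £185,610
Remaining days: (73 − 23) × £18,290 = £914,500
Per-day component: £185,610 + £914,500 = £1,100,110
Base plus per-day: £2,750 + £1,100,110 = £1,102,860
The operator is not a repeat violator: no 100% increase.

£1,102,860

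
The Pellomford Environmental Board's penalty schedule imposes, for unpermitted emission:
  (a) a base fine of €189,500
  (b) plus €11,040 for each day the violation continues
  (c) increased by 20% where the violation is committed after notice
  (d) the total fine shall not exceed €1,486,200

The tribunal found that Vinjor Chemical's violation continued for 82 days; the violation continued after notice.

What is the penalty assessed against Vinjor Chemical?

Per-day component: 82 × €11,040 = €905,280
Base plus per-day: €189,500 + €905,280 = €1,094,780
Enhancement: 20% of €1,094,780 = €218,956
Enhanced fine: €1,094,780 + €218,956 = €1,313,736
Cap at €1,486,200: €1,313,736 is within the cap, no reduction.

Civil penalty: €1,313,736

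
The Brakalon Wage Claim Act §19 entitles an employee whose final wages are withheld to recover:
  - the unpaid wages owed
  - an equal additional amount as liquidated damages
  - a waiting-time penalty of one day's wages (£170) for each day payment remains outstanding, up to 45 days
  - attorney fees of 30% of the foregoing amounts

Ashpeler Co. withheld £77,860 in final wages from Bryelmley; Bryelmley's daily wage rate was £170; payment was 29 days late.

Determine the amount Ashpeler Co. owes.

£208,845

Liquidated damages (equal amount): £77,860
Penalty days: min(29, 45) = 29
Waiting-time penalty: 29 × £170 = £4,930
Subtotal: £77,860 + £77,860 + £4,930 = £160,650
Attorney fees: 30% of £160,650 = £48,195
Total award: £160,650 + £48,195 = £208,845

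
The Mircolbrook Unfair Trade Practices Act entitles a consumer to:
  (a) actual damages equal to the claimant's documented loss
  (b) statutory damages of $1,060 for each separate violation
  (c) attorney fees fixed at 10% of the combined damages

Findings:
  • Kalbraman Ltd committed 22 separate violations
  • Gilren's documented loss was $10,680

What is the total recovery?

$37,400

Statutory damages: 22 × $1,060 = $23,320
Combined damages: $10,680 + $23,320 = $34,000
Attorney fees: 10% of $34,000 = $3,400
Total recovery: $34,000 + $3,400 = $37,400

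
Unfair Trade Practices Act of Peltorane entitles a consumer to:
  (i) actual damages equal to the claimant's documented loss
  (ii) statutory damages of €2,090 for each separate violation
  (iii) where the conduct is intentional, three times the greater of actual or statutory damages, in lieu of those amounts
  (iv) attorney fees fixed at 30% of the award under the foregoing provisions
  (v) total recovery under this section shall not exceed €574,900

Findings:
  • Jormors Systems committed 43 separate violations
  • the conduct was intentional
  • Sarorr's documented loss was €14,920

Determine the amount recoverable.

Statutory damages: 43 × €2,090 = €89,870
Greater of actual damages (€14,920) or statutory damages (€89,870): €89,870
Trebled: 3 × €89,870 = €269,610
Attorney fees: 30% of €269,610 = €80,883
Total before cap: €269,610 + €80,883 = €350,493
Cap at €574,900: €350,493 is within the cap, no reduction.

€350,493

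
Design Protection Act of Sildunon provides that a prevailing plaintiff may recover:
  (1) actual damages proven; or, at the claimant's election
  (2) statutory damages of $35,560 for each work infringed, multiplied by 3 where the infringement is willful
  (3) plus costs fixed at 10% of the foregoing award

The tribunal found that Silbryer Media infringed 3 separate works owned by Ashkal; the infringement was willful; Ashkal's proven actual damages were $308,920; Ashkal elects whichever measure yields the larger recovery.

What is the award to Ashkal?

Statutory damages: 3 × $35,560 = $106,680
Trebled: 3 × $106,680 = $320,040
Greater of actual damages ($308,920) or enhanced statutory damages ($320,040): $320,040
Costs: 10% of $320,040 = $32,004
Award plus costs: $320,040 + $32,004 = $352,044

$352,044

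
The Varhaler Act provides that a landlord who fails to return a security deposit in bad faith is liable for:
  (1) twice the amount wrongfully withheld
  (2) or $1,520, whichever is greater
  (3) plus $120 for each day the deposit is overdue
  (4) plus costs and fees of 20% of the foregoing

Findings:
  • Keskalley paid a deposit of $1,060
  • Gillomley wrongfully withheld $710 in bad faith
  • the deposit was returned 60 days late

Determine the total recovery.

Doubled: 2 × $710 = $1,420
Minimum $1,520: $1,420 is below the minimum → $1,520
Late-return penalty: 60 × $120 = $7,200
Damages plus late penalty: $1,520 + $7,200 = $8,720
Costs and fees: 20% of $8,720 = $1,744
Total recovery: $8,720 + $1,744 = $10,464

$10,464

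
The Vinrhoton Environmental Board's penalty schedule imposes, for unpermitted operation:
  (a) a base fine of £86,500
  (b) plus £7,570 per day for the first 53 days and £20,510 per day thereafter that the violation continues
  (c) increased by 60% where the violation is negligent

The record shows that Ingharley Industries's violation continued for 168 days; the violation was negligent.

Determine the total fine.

Civil penalty: £4,554,176

First 53 days: 53 × £7,570 = £401,210
Remaining days: (168 − 53) × £20,510 = £2,358,650
Per-day component: £401,210 + £2,358,650 = £2,759,860
Base plus per-day: £86,500 + £2,759,860 = £2,846,360
Enhancement: 60% of £2,846,360 = £1,707,816
Enhanced fine: £2,846,360 + £1,707,816 = £4,554,176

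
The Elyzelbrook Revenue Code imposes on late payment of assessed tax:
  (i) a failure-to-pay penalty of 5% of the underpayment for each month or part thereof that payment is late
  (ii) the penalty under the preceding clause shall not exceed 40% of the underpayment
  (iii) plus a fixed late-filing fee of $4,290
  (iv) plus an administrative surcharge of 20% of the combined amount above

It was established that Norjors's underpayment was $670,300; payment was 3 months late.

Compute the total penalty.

Accrued rate: 5% × 3 = 15%, capped at 40% → 15%
Failure-to-pay penalty: 15% of $670,300 = $100,545
Penalty before surcharge: $100,545 + $4,290 = $104,835
Administrative surcharge: 20% of $104,835 = $20,967
Total penalty: $104,835 + $20,967 = $125,802

Penalty: $125,802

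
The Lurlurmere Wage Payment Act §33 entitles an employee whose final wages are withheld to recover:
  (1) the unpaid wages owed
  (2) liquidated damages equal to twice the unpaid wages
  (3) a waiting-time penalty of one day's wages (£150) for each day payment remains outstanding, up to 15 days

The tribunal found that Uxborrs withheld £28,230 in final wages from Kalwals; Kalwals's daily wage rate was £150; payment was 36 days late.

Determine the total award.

Doubled: 2 × £28,230 = £56,460
Penalty days: min(36, 15) = 15
Waiting-time penalty: 15 × £150 = £2,250
Total award: £28,230 + £56,460 + £2,250 = £86,940

£86,940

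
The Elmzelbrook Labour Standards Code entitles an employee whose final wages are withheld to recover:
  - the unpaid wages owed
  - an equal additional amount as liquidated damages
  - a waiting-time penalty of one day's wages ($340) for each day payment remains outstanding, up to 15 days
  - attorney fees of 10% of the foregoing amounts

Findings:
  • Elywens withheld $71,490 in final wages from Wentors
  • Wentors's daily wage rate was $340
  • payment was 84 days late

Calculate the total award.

Liquidated damages (equal amount): $71,490
Penalty days: min(84, 15) = 15
Waiting-time penalty: 15 × $340 = $5,100
Subtotal: $71,490 + $71,490 + $5,100 = $148,080
Attorney fees: 10% of $148,080 = $14,808
Total award: $148,080 + $14,808 = $162,888

$162,888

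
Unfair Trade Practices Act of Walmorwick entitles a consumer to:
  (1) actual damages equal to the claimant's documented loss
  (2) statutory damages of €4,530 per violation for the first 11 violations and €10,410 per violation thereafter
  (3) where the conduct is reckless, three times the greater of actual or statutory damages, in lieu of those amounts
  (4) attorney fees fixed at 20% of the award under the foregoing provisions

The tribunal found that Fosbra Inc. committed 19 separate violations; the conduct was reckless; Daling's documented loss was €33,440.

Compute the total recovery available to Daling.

€479,196

First 11 violations: 11 × €4,530 = €49,830
Remaining violations: (19 − 11) × €10,410 = €83,280
Statutory damages: €49,830 + €83,280 = €133,110
Greater of actual damages (€33,440) or statutory damages (€133,110): €133,110
Trebled: 3 × €133,110 = €399,330
Attorney fees: 20% of €399,330 = €79,866
Total recovery: €399,330 + €79,866 = €479,196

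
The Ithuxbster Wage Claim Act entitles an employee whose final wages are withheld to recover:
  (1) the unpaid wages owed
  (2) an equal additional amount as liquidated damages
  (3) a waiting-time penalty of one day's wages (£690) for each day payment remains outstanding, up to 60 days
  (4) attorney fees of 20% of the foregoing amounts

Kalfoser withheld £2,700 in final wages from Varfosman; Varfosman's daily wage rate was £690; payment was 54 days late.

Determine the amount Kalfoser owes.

£51,192

Liquidated damages (equal amount): £2,700
Penalty days: min(54, 60) = 54
Waiting-time penalty: 54 × £690 = £37,260
Subtotal: £2,700 + £2,700 + £37,260 = £42,660
Attorney fees: 20% of £42,660 = £8,532
Total award: £42,660 + £8,532 = £51,192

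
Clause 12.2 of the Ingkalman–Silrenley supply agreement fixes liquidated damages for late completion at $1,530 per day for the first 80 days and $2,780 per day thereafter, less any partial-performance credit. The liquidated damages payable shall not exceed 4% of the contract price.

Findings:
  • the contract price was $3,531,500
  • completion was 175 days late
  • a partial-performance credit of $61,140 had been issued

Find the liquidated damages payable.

Liquidated damages: $141,260

First 80 days: 80 × $1,530 = $122,400
Remaining days: (175 − 80) × $2,780 = $264,100
Accrued per-day damages: $122,400 + $264,100 = $386,500
Less partial-performance credit: $386,500 − $61,140 = $325,360
Cap: 4% of $3,531,500 = $141,260
Cap at $141,260: $325,360 exceeds the cap → $141,260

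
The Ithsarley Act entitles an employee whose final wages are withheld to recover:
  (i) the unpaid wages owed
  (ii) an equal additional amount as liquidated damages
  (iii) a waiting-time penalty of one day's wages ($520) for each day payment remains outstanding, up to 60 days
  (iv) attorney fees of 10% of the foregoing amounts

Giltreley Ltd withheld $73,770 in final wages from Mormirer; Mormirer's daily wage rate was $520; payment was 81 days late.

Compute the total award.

$196,614

Liquidated damages (equal amount): $73,770
Penalty days: min(81, 60) = 60
Waiting-time penalty: 60 × $520 = $31,200
Subtotal: $73,770 + $73,770 + $31,200 = $178,740
Attorney fees: 10% of $178,740 = $17,874
Total award: $178,740 + $17,874 = $196,614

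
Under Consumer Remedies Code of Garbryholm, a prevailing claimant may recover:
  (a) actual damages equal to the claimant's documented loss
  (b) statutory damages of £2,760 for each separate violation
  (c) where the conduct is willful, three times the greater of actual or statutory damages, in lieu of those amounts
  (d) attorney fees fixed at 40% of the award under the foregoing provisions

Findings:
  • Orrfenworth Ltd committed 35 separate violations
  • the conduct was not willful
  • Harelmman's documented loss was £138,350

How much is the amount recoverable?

£328,930

Statutory damages: 35 × £2,760 = £96,600
Conduct not willful: the in-lieu enhancement does not apply.
Actual plus statutory damages: £138,350 + £96,600 = £234,950
Attorney fees: 40% of £234,950 = £93,980
Total recovery: £234,950 + £93,980 = £328,930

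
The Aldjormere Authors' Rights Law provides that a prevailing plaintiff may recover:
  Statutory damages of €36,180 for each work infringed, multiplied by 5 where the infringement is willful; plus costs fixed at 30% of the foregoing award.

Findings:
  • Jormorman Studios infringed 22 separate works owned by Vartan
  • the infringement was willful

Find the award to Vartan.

€5,173,740

Statutory damages: 22 × €36,180 = €795,960
Multiplied by 5: 5 × €795,960 = €3,979,800
Costs: 30% of €3,979,800 = €1,193,940
Award plus costs: €3,979,800 + €1,193,940 = €5,173,740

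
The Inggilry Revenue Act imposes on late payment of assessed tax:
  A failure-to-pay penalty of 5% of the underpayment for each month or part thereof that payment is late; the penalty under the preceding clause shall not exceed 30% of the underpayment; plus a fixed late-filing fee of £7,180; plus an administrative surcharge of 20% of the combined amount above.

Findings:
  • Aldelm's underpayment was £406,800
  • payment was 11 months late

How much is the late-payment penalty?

Penalty: £155,064

Accrued rate: 5% × 11 = 55%, capped at 30% → 30%
Failure-to-pay penalty: 30% of £406,800 = £122,040
Penalty before surcharge: £122,040 + £7,180 = £129,220
Administrative surcharge: 20% of £129,220 = £25,844
Total penalty: £129,220 + £25,844 = £155,064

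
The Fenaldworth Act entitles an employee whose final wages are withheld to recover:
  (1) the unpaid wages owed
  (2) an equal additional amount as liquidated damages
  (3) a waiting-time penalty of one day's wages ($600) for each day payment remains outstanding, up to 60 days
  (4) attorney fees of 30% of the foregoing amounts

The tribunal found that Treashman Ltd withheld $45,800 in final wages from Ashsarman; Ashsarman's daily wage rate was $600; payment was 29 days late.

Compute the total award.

Liquidated damages (equal amount): $45,800
Penalty days: min(29, 60) = 29
Waiting-time penalty: 29 × $600 = $17,400
Subtotal: $45,800 + $45,800 + $17,400 = $109,000
Attorney fees: 30% of $109,000 = $32,700
Total award: $109,000 + $32,700 = $141,700

$141,700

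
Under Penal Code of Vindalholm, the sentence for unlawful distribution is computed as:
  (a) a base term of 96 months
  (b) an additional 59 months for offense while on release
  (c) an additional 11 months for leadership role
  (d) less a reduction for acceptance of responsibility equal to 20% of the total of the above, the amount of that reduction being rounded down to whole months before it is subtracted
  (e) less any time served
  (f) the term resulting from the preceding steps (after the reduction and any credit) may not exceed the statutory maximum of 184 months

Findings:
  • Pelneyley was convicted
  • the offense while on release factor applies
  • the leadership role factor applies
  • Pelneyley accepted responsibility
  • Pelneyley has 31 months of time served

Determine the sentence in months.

Offense while on release enhancement: +59 months
Leadership role enhancement: +11 months
Adjusted term: 96 months + 59 months + 11 months = 166 months
Acceptance of responsibility reduction: 20% of 166 months = 33 months (rounded down)
After reduction: 166 − 33 = 133 months
Less time served: 133 months − 31 months = 102 months
Cap at 184 months: 102 months is within the cap, no reduction.

Sentence: 102 months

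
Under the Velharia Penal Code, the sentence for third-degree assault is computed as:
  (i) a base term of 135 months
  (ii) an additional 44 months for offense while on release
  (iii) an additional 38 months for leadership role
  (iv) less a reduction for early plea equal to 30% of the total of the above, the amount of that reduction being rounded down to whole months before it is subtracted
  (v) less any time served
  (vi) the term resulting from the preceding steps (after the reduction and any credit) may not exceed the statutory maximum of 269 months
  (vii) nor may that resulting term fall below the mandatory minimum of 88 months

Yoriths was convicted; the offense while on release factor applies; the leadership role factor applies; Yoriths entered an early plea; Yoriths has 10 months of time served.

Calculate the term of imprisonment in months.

Offense while on release enhancement: +44 months
Leadership role enhancement: +38 months
Adjusted term: 135 months + 44 months + 38 months = 217 months
Early plea reduction: 30% of 217 months = 65 months (rounded down)
After reduction: 217 − 65 = 152 months
Less time served: 152 months − 10 months = 142 months
Cap at 269 months: 142 months is within the cap, no reduction.
Minimum 88 months: 142 months meets the minimum, no increase.

142 months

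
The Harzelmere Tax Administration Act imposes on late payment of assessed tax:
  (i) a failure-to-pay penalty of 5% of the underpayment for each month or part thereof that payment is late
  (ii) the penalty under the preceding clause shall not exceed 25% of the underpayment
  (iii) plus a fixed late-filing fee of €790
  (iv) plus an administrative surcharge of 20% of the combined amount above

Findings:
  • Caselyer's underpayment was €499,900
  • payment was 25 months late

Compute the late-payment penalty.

Accrued rate: 5% × 25 = 125%, capped at 25% → 25%
Failure-to-pay penalty: 25% of €499,900 = €124,975
Penalty before surcharge: €124,975 + €790 = €125,765
Administrative surcharge: 20% of €125,765 = €25,153
Total penalty: €125,765 + €25,153 = €150,918

€150,918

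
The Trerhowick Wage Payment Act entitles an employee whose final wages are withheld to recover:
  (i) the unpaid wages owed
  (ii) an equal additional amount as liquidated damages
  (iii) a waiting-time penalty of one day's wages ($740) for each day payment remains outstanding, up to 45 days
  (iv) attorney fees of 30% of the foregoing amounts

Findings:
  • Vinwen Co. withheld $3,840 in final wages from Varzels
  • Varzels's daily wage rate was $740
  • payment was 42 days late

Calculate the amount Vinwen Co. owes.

$50,388

Liquidated damages (equal amount): $3,840
Penalty days: min(42, 45) = 42
Waiting-time penalty: 42 × $740 = $31,080
Subtotal: $3,840 + $3,840 + $31,080 = $38,760
Attorney fees: 30% of $38,760 = $11,628
Total award: $38,760 + $11,628 = $50,388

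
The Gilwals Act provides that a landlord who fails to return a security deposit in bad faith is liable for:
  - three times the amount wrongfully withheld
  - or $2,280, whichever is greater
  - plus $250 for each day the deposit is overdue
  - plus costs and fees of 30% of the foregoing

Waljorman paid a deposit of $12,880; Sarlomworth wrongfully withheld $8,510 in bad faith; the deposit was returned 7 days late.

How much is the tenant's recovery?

Trebled: 3 × $8,510 = $25,530
Minimum $2,280: $25,530 meets the minimum, no increase.
Late-return penalty: 7 × $250 = $1,750
Damages plus late penalty: $25,530 + $1,750 = $27,280
Costs and fees: 30% of $27,280 = $8,184
Total recovery: $27,280 + $8,184 = $35,464

Recovery: $35,464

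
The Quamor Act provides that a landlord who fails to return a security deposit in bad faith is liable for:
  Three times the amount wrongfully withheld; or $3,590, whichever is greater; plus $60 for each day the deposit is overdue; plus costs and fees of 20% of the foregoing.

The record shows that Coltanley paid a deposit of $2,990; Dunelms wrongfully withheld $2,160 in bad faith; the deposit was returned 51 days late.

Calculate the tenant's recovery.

$11,448

Trebled: 3 × $2,160 = $6,480
Minimum $3,590: $6,480 meets the minimum, no increase.
Late-return penalty: 51 × $60 = $3,060
Damages plus late penalty: $6,480 + $3,060 = $9,540
Costs and fees: 20% of $9,540 = $1,908
Total recovery: $9,540 + $1,908 = $11,448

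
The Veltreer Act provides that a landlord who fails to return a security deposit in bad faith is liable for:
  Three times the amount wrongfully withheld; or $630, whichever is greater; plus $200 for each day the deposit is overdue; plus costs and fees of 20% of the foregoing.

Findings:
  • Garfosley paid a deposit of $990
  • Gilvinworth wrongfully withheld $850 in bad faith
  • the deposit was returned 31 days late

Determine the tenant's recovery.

Trebled: 3 × $850 = $2,550
Minimum $630: $2,550 meets the minimum, no increase.
Late-return penalty: 31 × $200 = $6,200
Damages plus late penalty: $2,550 + $6,200 = $8,750
Costs and fees: 20% of $8,750 = $1,750
Total recovery: $8,750 + $1,750 = $10,500

Recovery: $10,500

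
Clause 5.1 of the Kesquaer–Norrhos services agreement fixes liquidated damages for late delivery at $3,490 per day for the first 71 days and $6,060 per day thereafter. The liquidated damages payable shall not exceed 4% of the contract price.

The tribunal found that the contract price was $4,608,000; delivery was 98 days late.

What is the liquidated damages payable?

First 71 days: 71 × $3,490 = $247,790
Remaining days: (98 − 71) × $6,060 = $163,620
Accrued per-day damages: $247,790 + $163,620 = $411,410
Cap: 4% of $4,608,000 = $184,320
Cap at $184,320: $411,410 exceeds the cap → $184,320

$184,320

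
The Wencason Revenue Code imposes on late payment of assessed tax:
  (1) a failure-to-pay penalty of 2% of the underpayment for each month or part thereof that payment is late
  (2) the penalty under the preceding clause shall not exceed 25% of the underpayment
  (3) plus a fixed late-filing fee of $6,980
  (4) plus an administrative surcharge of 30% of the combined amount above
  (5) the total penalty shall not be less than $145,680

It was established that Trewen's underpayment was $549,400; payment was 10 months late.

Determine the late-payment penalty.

Accrued rate: 2% × 10 = 20%, capped at 25% → 20%
Failure-to-pay penalty: 20% of $549,400 = $109,880
Penalty before surcharge: $109,880 + $6,980 = $116,860
Administrative surcharge: 30% of $116,860 = $35,058
Total penalty: $116,860 + $35,058 = $151,918
Minimum $145,680: $151,918 meets the minimum, no increase.

$151,918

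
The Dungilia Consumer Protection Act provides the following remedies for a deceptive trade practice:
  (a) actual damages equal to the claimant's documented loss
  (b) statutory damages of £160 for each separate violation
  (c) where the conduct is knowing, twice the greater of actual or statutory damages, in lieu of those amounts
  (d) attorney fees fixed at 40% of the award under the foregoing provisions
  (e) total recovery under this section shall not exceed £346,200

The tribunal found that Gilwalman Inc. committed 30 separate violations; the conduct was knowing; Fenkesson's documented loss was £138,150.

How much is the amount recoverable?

£346,200

Statutory damages: 30 × £160 = £4,800
Greater of actual damages (£138,150) or statutory damages (£4,800): £138,150
Doubled: 2 × £138,150 = £276,300
Attorney fees: 40% of £276,300 = £110,520
Total before cap: £276,300 + £110,520 = £386,820
Cap at £346,200: £386,820 exceeds the cap → £346,200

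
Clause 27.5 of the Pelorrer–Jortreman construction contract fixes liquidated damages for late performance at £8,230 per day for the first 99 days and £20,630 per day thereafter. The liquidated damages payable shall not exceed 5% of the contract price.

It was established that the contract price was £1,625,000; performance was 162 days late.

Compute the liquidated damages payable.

£81,250

First 99 days: 99 × £8,230 = £814,770
Remaining days: (162 − 99) × £20,630 = £1,299,690
Accrued per-day damages: £814,770 + £1,299,690 = £2,114,460
Cap: 5% of £1,625,000 = £81,250
Cap at £81,250: £2,114,460 exceeds the cap → £81,250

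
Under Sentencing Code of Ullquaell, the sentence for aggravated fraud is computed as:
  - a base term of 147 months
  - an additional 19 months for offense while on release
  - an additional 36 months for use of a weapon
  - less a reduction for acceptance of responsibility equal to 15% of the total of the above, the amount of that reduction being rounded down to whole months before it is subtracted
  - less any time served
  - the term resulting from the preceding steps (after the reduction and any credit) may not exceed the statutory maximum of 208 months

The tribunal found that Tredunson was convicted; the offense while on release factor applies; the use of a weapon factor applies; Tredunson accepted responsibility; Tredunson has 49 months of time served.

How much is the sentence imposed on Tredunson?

123 months

Offense while on release enhancement: +19 months
Use of a weapon enhancement: +36 months
Adjusted term: 147 months + 19 months + 36 months = 202 months
Acceptance of responsibility reduction: 15% of 202 months = 30 months (rounded down)
After reduction: 202 − 30 = 172 months
Less time served: 172 months − 49 months = 123 months
Cap at 208 months: 123 months is within the cap, no reduction.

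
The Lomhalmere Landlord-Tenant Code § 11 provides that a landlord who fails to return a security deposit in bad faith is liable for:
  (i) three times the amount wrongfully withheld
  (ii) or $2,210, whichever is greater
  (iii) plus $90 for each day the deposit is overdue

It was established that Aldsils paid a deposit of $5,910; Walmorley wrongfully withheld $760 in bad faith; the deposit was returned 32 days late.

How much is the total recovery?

Trebled: 3 × $760 = $2,280
Minimum $2,210: $2,280 meets the minimum, no increase.
Late-return penalty: 32 × $90 = $2,880
Damages plus late penalty: $2,280 + $2,880 = $5,160

Recovery: $5,160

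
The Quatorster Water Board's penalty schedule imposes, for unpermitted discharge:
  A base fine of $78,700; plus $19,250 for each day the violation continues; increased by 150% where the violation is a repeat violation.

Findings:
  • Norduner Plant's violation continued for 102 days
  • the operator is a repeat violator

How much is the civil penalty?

Per-day component: 102 × $19,250 = $1,963,500
Base plus per-day: $78,700 + $1,963,500 = $2,042,200
Enhancement: 150% of $2,042,200 = $3,063,300
Enhanced fine: $2,042,200 + $3,063,300 = $5,105,500

$5,105,500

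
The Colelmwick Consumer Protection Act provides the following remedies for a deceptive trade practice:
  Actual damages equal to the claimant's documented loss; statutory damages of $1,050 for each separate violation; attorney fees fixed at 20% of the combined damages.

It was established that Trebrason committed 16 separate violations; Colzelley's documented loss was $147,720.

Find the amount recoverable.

Statutory damages: 16 × $1,050 = $16,800
Combined damages: $147,720 + $16,800 = $164,520
Attorney fees: 20% of $164,520 = $32,904
Total recovery: $164,520 + $32,904 = $197,424

Total recovery: $197,424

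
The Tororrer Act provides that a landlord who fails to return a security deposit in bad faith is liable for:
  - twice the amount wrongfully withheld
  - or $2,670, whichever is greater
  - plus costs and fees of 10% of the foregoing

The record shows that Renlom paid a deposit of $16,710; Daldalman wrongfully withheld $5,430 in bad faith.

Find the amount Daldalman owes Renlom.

$11,946

Doubled: 2 × $5,430 = $10,860
Minimum $2,670: $10,860 meets the minimum, no increase.
Costs and fees: 10% of $10,860 = $1,086
Total recovery: $10,860 + $1,086 = $11,946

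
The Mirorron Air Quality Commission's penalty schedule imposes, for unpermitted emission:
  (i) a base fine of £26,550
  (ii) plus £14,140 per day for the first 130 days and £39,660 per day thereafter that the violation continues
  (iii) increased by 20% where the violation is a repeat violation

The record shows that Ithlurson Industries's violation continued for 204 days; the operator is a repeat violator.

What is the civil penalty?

First 130 days: 130 × £14,140 = £1,838,200
Remaining days: (204 − 130) × £39,660 = £2,934,840
Per-day component: £1,838,200 + £2,934,840 = £4,773,040
Base plus per-day: £26,550 + £4,773,040 = £4,799,590
Enhancement: 20% of £4,799,590 = £959,918
Enhanced fine: £4,799,590 + £959,918 = £5,759,508

£5,759,508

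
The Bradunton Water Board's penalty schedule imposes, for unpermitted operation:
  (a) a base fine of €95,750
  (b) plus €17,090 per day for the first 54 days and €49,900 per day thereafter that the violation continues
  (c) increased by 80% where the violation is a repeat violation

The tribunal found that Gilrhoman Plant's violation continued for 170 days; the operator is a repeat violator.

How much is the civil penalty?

Civil penalty: €12,252,618

First 54 days: 54 × €17,090 = €922,860
Remaining days: (170 − 54) × €49,900 = €5,788,400
Per-day component: €922,860 + €5,788,400 = €6,711,260
Base plus per-day: €95,750 + €6,711,260 = €6,807,010
Enhancement: 80% of €6,807,010 = €5,445,608
Enhanced fine: €6,807,010 + €5,445,608 = €12,252,618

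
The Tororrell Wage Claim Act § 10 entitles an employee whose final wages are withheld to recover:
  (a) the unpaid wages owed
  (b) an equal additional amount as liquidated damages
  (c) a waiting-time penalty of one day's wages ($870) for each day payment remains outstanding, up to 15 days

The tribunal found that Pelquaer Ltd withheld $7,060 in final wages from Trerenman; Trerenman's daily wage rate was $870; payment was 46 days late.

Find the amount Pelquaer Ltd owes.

Liquidated damages (equal amount): $7,060
Penalty days: min(46, 15) = 15
Waiting-time penalty: 15 × $870 = $13,050
Total award: $7,060 + $7,060 + $13,050 = $27,170

$27,170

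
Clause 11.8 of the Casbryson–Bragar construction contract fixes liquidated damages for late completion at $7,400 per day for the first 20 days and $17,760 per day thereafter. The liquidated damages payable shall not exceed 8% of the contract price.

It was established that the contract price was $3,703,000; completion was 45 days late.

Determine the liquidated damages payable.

$296,240

First 20 days: 20 × $7,400 = $148,000
Remaining days: (45 − 20) × $17,760 = $444,000
Accrued per-day damages: $148,000 + $444,000 = $592,000
Cap: 8% of $3,703,000 = $296,240
Cap at $296,240: $592,000 exceeds the cap → $296,240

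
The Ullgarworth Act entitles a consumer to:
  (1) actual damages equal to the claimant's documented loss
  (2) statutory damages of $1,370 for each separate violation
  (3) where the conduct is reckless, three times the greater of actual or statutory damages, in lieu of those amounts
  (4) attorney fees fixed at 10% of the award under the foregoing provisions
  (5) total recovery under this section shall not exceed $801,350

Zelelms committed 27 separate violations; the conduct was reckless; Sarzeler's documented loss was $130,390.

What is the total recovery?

$430,287

Statutory damages: 27 × $1,370 = $36,990
Greater of actual damages ($130,390) or statutory damages ($36,990): $130,390
Trebled: 3 × $130,390 = $391,170
Attorney fees: 10% of $391,170 = $39,117
Total before cap: $391,170 + $39,117 = $430,287
Cap at $801,350: $430,287 is within the cap, no reduction.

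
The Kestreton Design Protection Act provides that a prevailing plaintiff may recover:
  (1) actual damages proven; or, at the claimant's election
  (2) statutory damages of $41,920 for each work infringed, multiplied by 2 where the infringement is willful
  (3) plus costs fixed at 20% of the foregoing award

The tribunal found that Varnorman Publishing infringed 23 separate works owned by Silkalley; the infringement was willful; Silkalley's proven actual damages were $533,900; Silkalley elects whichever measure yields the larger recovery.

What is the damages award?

Statutory damages: 23 × $41,920 = $964,160
Doubled: 2 × $964,160 = $1,928,320
Greater of actual damages ($533,900) or enhanced statutory damages ($1,928,320): $1,928,320
Costs: 20% of $1,928,320 = $385,664
Award plus costs: $1,928,320 + $385,664 = $2,313,984

$2,313,984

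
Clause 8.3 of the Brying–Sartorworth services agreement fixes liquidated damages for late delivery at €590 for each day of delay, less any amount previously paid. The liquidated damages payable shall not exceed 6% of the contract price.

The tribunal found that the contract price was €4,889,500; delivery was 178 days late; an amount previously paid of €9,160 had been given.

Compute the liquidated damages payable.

Per-day damages: 178 × €590 = €105,020
Less amount previously paid: €105,020 − €9,160 = €95,860
Cap: 6% of €4,889,500 = €293,370
Cap at €293,370: €95,860 is within the cap, no reduction.

€95,860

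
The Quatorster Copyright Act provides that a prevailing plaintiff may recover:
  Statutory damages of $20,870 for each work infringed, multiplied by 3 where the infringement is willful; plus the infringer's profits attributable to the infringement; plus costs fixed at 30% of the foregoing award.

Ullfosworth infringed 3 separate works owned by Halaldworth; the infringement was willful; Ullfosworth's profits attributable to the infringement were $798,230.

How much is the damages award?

Award: $1,281,878

Statutory damages: 3 × $20,870 = $62,610
Trebled: 3 × $62,610 = $187,830
Combined award: $187,830 + $798,230 = $986,060
Costs: 30% of $986,060 = $295,818
Award plus costs: $986,060 + $295,818 = $1,281,878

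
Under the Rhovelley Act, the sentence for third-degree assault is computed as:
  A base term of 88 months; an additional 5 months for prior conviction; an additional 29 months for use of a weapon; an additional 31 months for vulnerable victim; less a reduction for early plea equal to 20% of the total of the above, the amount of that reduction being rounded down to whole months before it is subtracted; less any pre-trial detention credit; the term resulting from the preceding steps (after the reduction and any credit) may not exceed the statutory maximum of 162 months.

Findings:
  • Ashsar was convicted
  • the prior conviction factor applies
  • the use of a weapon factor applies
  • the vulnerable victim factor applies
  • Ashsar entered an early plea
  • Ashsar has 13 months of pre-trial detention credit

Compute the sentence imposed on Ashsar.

Prior conviction enhancement: +5 months
Use of a weapon enhancement: +29 months
Vulnerable victim enhancement: +31 months
Adjusted term: 88 months + 5 months + 29 months + 31 months = 153 months
Early plea reduction: 20% of 153 months = 30 months (rounded down)
After reduction: 153 − 30 = 123 months
Less pre-trial detention credit: 123 months − 13 months = 110 months
Cap at 162 months: 110 months is within the cap, no reduction.

Sentence: 110 months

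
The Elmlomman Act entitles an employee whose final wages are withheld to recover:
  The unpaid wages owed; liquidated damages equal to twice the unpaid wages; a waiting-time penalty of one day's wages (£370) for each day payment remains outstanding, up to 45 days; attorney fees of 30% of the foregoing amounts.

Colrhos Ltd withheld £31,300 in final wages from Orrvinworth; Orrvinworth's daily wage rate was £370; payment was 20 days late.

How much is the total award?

£131,690

Doubled: 2 × £31,300 = £62,600
Penalty days: min(20, 45) = 20
Waiting-time penalty: 20 × £370 = £7,400
Subtotal: £31,300 + £62,600 + £7,400 = £101,300
Attorney fees: 30% of £101,300 = £30,390
Total award: £101,300 + £30,390 = £131,690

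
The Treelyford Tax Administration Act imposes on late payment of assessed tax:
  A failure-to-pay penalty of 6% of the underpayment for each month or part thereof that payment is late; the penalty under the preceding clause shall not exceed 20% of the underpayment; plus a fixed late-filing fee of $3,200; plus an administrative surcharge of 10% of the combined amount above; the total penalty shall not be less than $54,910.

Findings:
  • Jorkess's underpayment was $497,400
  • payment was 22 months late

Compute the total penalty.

$112,948

Accrued rate: 6% × 22 = 132%, capped at 20% → 20%
Failure-to-pay penalty: 20% of $497,400 = $99,480
Penalty before surcharge: $99,480 + $3,200 = $102,680
Administrative surcharge: 10% of $102,680 = $10,268
Total penalty: $102,680 + $10,268 = $112,948
Minimum $54,910: $112,948 meets the minimum, no increase.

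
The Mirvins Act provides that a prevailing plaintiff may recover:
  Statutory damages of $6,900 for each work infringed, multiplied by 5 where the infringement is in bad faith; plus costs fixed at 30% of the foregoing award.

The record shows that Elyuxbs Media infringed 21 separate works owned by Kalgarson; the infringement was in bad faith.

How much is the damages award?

Statutory damages: 21 × $6,900 = $144,900
Multiplied by 5: 5 × $144,900 = $724,500
Costs: 30% of $724,500 = $217,350
Award plus costs: $724,500 + $217,350 = $941,850

$941,850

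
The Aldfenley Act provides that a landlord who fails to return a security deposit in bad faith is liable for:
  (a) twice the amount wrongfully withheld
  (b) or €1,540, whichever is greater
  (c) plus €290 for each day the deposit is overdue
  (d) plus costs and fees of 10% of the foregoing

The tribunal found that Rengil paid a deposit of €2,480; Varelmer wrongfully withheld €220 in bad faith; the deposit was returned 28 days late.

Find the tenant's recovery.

Doubled: 2 × €220 = €440
Minimum €1,540: €440 is below the minimum → €1,540
Late-return penalty: 28 × €290 = €8,120
Damages plus late penalty: €1,540 + €8,120 = €9,660
Costs and fees: 10% of €9,660 = €966
Total recovery: €9,660 + €966 = €10,626

€10,626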